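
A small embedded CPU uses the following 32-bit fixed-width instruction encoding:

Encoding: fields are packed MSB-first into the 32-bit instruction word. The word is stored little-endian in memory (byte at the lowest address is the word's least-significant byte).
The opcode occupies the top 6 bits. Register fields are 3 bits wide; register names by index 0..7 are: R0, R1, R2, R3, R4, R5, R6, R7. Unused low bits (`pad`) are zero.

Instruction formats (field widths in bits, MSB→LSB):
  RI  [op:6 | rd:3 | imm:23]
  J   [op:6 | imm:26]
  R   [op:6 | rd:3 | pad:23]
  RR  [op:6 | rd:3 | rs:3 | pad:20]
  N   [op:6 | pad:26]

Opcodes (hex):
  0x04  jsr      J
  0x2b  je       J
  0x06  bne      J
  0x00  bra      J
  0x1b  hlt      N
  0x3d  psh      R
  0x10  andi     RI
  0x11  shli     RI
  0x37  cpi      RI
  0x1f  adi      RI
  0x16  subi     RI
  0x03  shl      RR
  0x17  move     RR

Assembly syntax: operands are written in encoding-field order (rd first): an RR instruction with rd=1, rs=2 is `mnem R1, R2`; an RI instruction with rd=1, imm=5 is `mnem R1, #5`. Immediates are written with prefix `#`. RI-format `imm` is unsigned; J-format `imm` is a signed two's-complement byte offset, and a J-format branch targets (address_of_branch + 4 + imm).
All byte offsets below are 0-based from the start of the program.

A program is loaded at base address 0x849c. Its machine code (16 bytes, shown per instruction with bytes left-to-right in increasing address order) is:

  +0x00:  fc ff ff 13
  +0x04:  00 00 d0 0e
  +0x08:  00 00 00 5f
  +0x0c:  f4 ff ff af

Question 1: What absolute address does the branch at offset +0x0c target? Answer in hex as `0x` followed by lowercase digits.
@+0c  little-endian(f4 ff ff af) = 0xaffffff4
  op=0xaffffff4>>26=0x2b ⇒ je (J)
  [25:0] imm=67108852 (s26→-12) = #-12
  target = base 0x849c + off 0x0c + 4 + imm -12 = 0x84a0

0x84a0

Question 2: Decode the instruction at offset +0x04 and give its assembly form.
off 0x04: read 00 00 d0 0e as little → 0x0ed00000
  op=0x0ed00000>>26=0x3 ⇒ shl (RR)
  rd@[25:23]=0x5 ⇒ R5
  rs@[22:20]=0x5 ⇒ R5

shl R5, R5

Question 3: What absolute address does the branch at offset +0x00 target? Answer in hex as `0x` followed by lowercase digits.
+0x00: fc ff ff 13 ⇒ word 0x13fffffc (little)
  opcode bits[31:26]=0x4: jsr/J
  imm: (w>>0)&0x3ffffff=0x3fffffc (s26→-4) → #-4
  target = base 0x849c + off 0x00 + 4 + imm -4 = 0x849c

0x849c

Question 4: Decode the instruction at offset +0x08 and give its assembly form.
move R6, R0

+0x08: 00 00 00 5f ⇒ word 0x5f000000 (little)
  opcode bits[31:26]=0x17: move/RR
  rd: (w>>23)&0x7=0x6 → R6
  rs: (w>>20)&0x7=0x0 → R0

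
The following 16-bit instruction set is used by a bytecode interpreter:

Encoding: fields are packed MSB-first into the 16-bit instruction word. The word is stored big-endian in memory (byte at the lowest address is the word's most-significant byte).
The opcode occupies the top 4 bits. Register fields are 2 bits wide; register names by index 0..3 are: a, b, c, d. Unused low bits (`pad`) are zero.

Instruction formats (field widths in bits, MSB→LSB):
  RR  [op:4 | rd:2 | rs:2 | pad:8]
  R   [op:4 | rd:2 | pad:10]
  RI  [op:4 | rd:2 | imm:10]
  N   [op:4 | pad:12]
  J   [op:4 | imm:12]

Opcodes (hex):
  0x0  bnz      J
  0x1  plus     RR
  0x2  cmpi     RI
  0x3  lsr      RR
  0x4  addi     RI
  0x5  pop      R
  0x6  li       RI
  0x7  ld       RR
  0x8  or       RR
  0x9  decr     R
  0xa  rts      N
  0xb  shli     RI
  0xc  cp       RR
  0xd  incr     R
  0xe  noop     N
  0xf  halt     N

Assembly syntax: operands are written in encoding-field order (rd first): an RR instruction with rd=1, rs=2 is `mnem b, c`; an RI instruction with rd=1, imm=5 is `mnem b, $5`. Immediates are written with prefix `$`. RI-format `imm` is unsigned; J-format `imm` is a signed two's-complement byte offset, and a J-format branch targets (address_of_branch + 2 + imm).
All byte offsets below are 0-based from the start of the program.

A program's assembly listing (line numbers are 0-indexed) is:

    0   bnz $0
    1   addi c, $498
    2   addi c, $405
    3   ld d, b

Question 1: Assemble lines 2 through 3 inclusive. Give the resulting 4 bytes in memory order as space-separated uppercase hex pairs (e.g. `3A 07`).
line 2 (addi): pack op=0x4:4|rd=2:2|imm=405:10 = 0x4995; big→ 49 95
line 3 (ld): pack op=0x7:4|rd=3:2|rs=1:2|pad=0:8 = 0x7d00; big→ 7d 00

49 95 7D 00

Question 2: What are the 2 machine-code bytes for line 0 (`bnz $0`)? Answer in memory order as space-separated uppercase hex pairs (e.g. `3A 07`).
00 00

line 0 (bnz): pack op=0x0:4|imm=0:12 = 0x0000; big→ 00 00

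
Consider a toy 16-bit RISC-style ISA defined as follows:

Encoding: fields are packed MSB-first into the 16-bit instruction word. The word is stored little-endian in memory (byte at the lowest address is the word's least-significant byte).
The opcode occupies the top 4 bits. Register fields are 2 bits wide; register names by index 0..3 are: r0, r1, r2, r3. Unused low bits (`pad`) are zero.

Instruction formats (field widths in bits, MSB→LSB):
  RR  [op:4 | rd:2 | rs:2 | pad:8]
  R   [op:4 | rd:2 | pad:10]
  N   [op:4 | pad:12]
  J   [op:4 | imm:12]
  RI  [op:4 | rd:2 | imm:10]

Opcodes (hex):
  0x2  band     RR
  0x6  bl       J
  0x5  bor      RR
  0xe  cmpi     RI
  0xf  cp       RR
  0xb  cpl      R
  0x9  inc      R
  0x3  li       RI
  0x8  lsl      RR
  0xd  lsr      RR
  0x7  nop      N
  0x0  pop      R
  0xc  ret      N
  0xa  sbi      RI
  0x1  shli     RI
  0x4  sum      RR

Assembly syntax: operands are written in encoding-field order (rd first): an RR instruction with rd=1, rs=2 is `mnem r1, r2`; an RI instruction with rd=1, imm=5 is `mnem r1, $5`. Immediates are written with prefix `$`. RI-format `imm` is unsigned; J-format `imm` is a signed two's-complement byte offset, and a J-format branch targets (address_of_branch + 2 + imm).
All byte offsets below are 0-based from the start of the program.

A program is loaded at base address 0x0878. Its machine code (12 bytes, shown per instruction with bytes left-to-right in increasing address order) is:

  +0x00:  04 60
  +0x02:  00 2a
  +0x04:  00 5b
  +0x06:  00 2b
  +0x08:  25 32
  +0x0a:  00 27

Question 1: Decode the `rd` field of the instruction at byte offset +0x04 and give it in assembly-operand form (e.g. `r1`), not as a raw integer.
r2

+0x04: 00 5b ⇒ word 0x5b00 (little)
  top 4b → 0x5 → bor [RR]
  rd@[11:10]=0x2 ⇒ r2
  rs@[9:8]=0x3 ⇒ r3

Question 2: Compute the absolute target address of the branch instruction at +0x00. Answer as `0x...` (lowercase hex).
[00] 04 60 → 0x6004
  op=0x6004>>12=0x6 ⇒ bl (J)
  imm: (w>>0)&0xfff=0x4 → $4
  target = base 0x0878 + off 0x00 + 2 + imm 4 = 0x087e

0x087e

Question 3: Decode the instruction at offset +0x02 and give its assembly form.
band r2, r2

off 0x02: read 00 2a as little → 0x2a00
  op=0x2a00>>12=0x2 ⇒ band (RR)
  rd: (w>>10)&0x3=0x2 → r2
  rs: (w>>8)&0x3=0x2 → r2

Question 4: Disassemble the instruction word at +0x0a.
band r1, r3

+0x0a: 00 27 ⇒ word 0x2700 (little)
  top 4b → 0x2 → band [RR]
  rd: (w>>10)&0x3=0x1 → r1
  rs: (w>>8)&0x3=0x3 → r3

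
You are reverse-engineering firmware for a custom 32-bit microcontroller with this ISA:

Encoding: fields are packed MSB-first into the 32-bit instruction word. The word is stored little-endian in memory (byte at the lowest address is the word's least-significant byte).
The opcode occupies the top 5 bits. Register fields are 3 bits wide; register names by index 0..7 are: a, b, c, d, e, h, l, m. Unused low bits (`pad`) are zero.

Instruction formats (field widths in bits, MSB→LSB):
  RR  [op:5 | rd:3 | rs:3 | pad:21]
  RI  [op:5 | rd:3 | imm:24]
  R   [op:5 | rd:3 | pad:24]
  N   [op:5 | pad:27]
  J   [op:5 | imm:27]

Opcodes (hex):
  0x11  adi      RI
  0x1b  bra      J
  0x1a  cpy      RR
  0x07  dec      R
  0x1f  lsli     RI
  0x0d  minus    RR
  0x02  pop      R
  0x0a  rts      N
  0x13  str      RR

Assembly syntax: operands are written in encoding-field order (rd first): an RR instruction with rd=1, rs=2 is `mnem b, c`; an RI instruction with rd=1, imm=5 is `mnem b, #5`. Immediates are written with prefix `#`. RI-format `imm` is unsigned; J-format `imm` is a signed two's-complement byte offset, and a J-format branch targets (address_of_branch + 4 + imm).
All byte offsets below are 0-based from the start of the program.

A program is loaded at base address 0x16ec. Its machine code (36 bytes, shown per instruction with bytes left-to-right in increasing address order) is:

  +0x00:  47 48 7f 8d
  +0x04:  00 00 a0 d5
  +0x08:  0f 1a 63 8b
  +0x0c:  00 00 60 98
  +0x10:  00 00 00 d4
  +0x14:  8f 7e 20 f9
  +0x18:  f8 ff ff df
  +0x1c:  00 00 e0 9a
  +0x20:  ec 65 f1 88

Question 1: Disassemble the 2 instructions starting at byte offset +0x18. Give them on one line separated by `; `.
bra #-8; str c, m

[18] f8 ff ff df → 0xdffffff8
  opcode bits[31:27]=0x1b: bra/J
  imm@[26:0]=0x7fffff8 (s27→-8) ⇒ #-8
[1c] 00 00 e0 9a → 0x9ae00000
  opcode bits[31:27]=0x13: str/RR
  rd@[26:24]=0x2 ⇒ c
  rs@[23:21]=0x7 ⇒ m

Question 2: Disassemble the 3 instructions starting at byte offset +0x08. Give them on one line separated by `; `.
@+08  little-endian(0f 1a 63 8b) = 0x8b631a0f
  op=0x8b631a0f>>27=0x11 ⇒ adi (RI)
  rd: (w>>24)&0x7=0x3 → d
  imm: (w>>0)&0xffffff=0x631a0f → #6494735
@+0c  little-endian(00 00 60 98) = 0x98600000
  op=0x98600000>>27=0x13 ⇒ str (RR)
  rd: (w>>24)&0x7=0x0 → a
  rs: (w>>21)&0x7=0x3 → d
@+10  little-endian(00 00 00 d4) = 0xd4000000
  op=0xd4000000>>27=0x1a ⇒ cpy (RR)
  rd: (w>>24)&0x7=0x4 → e
  rs: (w>>21)&0x7=0x0 → a

adi d, #6494735; str a, d; cpy e, a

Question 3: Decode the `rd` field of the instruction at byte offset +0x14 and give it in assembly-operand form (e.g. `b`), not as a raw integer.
b

[14] 8f 7e 20 f9 → 0xf9207e8f
  opcode bits[31:27]=0x1f: lsli/RI
  rd@[26:24]=0x1 ⇒ b
  imm@[23:0]=0x207e8f ⇒ #2129551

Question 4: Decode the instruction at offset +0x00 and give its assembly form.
adi h, #8341575

[00] 47 48 7f 8d → 0x8d7f4847
  op=0x8d7f4847>>27=0x11 ⇒ adi (RI)
  rd: (w>>24)&0x7=0x5 → h
  imm: (w>>0)&0xffffff=0x7f4847 → #8341575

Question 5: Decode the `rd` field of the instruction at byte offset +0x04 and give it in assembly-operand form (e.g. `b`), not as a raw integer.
off 0x04: read 00 00 a0 d5 as little → 0xd5a00000
  op=0xd5a00000>>27=0x1a ⇒ cpy (RR)
  rd@[26:24]=0x5 ⇒ h
  rs@[23:21]=0x5 ⇒ h

h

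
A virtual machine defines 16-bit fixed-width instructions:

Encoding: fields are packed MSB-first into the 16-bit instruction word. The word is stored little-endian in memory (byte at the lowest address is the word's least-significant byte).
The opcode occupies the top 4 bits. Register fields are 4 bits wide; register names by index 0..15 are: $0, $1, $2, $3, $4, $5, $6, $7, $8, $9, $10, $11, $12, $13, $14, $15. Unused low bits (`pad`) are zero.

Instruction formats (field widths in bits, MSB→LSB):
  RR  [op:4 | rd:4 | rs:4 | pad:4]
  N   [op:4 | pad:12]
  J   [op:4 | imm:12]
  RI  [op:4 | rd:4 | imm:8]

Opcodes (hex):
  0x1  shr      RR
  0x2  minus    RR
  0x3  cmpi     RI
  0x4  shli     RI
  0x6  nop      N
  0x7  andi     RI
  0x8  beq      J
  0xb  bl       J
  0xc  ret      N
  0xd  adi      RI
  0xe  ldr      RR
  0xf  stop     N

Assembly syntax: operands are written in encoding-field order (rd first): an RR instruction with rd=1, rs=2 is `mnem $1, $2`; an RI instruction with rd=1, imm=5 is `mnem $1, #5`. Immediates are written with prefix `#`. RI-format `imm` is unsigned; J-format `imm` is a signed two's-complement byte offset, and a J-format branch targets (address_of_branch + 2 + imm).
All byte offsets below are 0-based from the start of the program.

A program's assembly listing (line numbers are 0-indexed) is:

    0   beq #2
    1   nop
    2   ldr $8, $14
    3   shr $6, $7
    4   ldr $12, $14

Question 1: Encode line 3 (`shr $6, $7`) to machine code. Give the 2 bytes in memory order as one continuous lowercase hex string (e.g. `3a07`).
3. shr fields op=0x1:4|rd=6:4|rs=7:4|pad=0:4 → word 1670h → 70 16

7016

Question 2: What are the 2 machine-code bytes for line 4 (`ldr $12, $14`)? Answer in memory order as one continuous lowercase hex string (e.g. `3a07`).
e0ec

L4: ldr op=0xe:4|rd=12:4|rs=14:4|pad=0:4 ⇒ 0xece0 ⇒ little e0 ec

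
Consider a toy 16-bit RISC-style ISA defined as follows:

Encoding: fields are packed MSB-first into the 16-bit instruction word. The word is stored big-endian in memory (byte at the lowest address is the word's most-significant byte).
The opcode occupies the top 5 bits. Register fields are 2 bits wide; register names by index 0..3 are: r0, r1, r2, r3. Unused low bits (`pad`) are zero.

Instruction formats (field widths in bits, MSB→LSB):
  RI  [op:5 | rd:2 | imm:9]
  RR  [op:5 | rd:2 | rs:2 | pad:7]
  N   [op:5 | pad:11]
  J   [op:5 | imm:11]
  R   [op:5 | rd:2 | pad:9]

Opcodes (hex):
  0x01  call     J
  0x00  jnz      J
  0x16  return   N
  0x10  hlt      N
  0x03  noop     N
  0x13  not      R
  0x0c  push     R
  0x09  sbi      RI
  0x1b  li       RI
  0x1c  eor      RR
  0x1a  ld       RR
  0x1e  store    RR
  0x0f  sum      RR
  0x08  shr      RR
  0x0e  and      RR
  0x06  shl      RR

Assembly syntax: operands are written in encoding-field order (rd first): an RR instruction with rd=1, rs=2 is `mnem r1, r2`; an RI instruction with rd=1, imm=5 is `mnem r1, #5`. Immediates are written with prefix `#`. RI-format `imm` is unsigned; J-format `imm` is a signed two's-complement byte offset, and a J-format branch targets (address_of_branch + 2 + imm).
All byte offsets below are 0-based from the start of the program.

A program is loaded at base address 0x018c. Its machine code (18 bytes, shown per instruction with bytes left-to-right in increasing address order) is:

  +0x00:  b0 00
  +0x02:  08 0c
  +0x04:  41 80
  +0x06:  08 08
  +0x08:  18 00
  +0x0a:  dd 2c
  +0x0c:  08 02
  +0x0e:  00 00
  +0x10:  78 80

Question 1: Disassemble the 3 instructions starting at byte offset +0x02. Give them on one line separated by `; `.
off 0x02: read 08 0c as big → 0x080c
  top 5b → 0x1 → call [J]
  imm@[10:0]=0xc ⇒ #12
off 0x04: read 41 80 as big → 0x4180
  top 5b → 0x8 → shr [RR]
  rd@[10:9]=0x0 ⇒ r0
  rs@[8:7]=0x3 ⇒ r3
off 0x06: read 08 08 as big → 0x0808
  top 5b → 0x1 → call [J]
  imm@[10:0]=0x8 ⇒ #8

call #12; shr r0, r3; call #8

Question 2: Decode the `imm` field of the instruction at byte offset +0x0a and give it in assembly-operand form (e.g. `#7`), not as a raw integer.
#300

+0x0a: dd 2c ⇒ word 0xdd2c (big)
  op=0xdd2c>>11=0x1b ⇒ li (RI)
  rd@[10:9]=0x2 ⇒ r2
  imm@[8:0]=0x12c ⇒ #300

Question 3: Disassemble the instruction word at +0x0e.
jnz #0

off 0x0e: read 00 00 as big → 0x0000
  top 5b → 0x0 → jnz [J]
  imm: (w>>0)&0x7ff=0x0 → #0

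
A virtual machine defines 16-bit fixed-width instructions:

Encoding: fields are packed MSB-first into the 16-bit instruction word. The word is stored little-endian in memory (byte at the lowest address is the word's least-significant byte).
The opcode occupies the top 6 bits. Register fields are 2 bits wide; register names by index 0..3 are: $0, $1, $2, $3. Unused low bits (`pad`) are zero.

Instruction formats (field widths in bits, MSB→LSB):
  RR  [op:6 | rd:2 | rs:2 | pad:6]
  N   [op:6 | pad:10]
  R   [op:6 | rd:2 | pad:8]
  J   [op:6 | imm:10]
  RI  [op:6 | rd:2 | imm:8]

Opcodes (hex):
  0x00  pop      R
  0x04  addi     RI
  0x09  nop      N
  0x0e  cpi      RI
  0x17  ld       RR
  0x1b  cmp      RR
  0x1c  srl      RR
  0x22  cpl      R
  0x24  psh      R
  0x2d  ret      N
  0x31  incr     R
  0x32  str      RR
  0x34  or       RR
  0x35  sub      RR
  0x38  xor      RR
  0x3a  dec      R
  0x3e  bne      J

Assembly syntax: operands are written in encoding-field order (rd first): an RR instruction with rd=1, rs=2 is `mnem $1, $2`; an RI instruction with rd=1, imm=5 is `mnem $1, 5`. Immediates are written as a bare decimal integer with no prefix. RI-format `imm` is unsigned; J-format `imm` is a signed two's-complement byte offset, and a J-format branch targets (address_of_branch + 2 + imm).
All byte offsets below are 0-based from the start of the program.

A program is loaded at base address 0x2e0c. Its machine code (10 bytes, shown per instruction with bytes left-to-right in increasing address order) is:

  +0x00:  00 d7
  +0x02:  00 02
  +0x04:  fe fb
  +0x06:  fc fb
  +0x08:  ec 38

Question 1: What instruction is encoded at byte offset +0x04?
@+04  little-endian(fe fb) = 0xfbfe
  top 6b → 0x3e → bne [J]
  [9:0] imm=1022 (s10→-2) = -2

bne -2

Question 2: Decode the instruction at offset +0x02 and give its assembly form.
+0x02: 00 02 ⇒ word 0x0200 (little)
  op=0x0200>>10=0x0 ⇒ pop (R)
  rd@[9:8]=0x2 ⇒ $2

pop $2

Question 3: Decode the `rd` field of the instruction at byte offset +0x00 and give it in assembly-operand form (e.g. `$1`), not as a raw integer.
[00] 00 d7 → 0xd700
  top 6b → 0x35 → sub [RR]
  rd@[9:8]=0x3 ⇒ $3
  rs@[7:6]=0x0 ⇒ $0

$3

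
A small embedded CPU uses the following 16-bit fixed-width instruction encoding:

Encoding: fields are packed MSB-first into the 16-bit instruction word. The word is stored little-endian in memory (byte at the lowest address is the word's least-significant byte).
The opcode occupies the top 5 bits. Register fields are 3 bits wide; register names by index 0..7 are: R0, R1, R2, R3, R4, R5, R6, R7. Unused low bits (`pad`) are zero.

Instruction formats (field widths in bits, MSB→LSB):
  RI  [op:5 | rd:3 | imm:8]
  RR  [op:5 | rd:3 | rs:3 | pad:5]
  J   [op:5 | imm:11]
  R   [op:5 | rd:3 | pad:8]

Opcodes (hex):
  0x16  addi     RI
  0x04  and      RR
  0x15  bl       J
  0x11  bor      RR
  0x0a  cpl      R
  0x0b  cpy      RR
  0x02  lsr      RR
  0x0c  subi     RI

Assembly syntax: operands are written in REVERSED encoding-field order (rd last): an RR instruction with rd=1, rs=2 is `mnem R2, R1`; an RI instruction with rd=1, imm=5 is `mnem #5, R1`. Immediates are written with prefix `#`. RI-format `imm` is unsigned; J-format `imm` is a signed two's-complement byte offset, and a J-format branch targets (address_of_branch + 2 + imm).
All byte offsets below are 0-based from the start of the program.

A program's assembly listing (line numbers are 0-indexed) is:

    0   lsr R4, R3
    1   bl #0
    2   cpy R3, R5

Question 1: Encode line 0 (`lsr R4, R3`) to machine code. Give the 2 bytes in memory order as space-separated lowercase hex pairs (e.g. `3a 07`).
line 0 (lsr): pack op=0x2:5|rd=3:3|rs=4:3|pad=0:5 = 0x1380; little→ 80 13

80 13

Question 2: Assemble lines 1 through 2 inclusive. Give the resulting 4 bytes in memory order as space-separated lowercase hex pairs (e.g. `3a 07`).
1. bl fields op=0x15:5|imm=0:11 → word a800h → 00 a8
2. cpy fields op=0xb:5|rd=5:3|rs=3:3|pad=0:5 → word 5d60h → 60 5d

00 a8 60 5d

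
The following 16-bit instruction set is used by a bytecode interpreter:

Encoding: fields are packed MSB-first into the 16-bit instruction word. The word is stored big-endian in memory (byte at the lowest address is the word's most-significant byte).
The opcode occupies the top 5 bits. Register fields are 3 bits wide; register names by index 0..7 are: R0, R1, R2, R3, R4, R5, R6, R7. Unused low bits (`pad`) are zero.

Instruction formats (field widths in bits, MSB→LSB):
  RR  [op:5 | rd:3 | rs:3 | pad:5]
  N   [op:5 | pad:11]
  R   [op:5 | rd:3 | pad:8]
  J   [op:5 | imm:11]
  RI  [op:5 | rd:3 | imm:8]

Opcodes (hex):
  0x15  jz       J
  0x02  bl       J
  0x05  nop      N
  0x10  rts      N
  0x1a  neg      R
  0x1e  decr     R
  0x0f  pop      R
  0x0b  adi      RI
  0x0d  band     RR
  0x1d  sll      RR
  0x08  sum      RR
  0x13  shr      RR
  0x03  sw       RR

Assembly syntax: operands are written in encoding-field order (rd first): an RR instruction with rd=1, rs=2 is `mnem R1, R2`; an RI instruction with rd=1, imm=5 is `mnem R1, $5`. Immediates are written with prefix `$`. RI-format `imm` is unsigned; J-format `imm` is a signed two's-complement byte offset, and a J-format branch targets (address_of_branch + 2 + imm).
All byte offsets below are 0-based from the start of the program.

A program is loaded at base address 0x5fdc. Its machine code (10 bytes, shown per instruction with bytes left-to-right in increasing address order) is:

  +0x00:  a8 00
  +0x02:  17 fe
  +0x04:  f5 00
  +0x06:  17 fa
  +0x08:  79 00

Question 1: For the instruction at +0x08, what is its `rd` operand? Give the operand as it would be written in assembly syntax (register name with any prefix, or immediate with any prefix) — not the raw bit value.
+0x08: 79 00 ⇒ word 0x7900 (big)
  op=0x7900>>11=0xf ⇒ pop (R)
  rd: (w>>8)&0x7=0x1 → R1

R1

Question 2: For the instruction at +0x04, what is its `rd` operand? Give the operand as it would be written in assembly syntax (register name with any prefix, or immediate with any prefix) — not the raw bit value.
+0x04: f5 00 ⇒ word 0xf500 (big)
  top 5b → 0x1e → decr [R]
  [10:8] rd=5 = R5

R5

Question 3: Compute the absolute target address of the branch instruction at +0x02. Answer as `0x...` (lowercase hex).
off 0x02: read 17 fe as big → 0x17fe
  opcode bits[15:11]=0x2: bl/J
  imm@[10:0]=0x7fe (s11→-2) ⇒ $-2
  target = base 0x5fdc + off 0x02 + 2 + imm -2 = 0x5fde

0x5fde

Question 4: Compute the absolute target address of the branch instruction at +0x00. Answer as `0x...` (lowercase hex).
@+00  big-endian(a8 00) = 0xa800
  op=0xa800>>11=0x15 ⇒ jz (J)
  imm: (w>>0)&0x7ff=0x0 → $0
  target = base 0x5fdc + off 0x00 + 2 + imm 0 = 0x5fde

0x5fde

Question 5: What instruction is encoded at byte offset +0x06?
[06] 17 fa → 0x17fa
  opcode bits[15:11]=0x2: bl/J
  imm: (w>>0)&0x7ff=0x7fa (s11→-6) → $-6

bl $-6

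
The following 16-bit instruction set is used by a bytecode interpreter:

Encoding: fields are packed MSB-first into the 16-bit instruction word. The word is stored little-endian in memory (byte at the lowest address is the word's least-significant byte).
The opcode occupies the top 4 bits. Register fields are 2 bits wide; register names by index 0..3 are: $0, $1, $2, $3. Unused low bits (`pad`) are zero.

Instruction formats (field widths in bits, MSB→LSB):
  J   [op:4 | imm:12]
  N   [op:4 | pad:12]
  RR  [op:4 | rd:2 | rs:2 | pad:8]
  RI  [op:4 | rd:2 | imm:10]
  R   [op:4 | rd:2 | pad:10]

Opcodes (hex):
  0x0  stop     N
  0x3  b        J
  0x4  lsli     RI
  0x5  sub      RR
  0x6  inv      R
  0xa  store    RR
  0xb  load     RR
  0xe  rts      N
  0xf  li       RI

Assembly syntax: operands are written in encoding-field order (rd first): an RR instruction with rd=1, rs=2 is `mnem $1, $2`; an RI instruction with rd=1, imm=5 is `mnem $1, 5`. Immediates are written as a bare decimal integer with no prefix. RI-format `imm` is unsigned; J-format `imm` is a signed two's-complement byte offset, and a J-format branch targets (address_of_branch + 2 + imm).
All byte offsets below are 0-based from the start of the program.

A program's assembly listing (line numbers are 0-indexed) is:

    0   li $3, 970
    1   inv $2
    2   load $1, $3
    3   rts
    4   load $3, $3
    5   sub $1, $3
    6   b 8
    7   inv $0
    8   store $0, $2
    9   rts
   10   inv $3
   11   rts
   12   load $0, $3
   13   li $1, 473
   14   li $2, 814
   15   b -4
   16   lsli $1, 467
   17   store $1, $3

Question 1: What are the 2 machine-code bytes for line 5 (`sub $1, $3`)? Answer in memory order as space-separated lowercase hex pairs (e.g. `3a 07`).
00 57

5. sub fields op=0x5:4|rd=1:2|rs=3:2|pad=0:8 → word 5700h → 00 57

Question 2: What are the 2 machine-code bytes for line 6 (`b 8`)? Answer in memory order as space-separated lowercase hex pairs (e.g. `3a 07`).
6. b fields op=0x3:4|imm=8:12 → word 3008h → 08 30

08 30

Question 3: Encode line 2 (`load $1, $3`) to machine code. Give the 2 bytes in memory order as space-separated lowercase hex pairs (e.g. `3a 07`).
line 2 (load): pack op=0xb:4|rd=1:2|rs=3:2|pad=0:8 = 0xb700; little→ 00 b7

00 b7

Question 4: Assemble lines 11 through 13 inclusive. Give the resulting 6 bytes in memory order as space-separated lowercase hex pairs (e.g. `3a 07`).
L11: rts op=0xe:4|pad=0:12 ⇒ 0xe000 ⇒ little 00 e0
L12: load op=0xb:4|rd=0:2|rs=3:2|pad=0:8 ⇒ 0xb300 ⇒ little 00 b3
L13: li op=0xf:4|rd=1:2|imm=473:10 ⇒ 0xf5d9 ⇒ little d9 f5

00 e0 00 b3 d9 f5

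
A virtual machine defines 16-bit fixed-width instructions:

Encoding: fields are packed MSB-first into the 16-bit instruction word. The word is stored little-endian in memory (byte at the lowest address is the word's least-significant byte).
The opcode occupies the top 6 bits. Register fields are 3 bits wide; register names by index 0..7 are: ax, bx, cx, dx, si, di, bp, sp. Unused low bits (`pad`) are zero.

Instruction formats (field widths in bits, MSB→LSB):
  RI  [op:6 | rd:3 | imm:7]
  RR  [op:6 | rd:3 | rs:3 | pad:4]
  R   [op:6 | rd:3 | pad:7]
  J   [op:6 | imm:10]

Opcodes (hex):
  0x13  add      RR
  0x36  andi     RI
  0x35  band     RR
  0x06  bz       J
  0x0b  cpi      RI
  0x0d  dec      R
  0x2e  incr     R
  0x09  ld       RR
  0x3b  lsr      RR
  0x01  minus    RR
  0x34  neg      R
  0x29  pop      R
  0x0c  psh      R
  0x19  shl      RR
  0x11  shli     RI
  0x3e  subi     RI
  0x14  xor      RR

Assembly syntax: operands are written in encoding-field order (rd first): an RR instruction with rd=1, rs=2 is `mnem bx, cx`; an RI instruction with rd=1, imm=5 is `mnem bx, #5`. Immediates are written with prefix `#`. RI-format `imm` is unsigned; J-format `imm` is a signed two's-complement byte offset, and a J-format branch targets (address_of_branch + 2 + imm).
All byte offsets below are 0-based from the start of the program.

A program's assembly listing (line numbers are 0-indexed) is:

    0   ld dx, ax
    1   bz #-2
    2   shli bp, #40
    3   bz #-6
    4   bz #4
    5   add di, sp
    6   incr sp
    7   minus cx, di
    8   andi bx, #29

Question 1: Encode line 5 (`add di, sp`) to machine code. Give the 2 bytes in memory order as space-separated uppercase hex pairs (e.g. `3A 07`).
L5: add op=0x13:6|rd=5:3|rs=7:3|pad=0:4 ⇒ 0x4ef0 ⇒ little f0 4e

F0 4E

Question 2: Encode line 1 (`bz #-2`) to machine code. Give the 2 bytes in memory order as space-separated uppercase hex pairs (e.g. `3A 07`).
L1: bz op=0x6:6|imm=-2:10 ⇒ 0x1bfe ⇒ little fe 1b

FE 1B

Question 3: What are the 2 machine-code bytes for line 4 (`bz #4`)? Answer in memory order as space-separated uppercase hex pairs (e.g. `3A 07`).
04 18

4. bz fields op=0x6:6|imm=4:10 → word 1804h → 04 18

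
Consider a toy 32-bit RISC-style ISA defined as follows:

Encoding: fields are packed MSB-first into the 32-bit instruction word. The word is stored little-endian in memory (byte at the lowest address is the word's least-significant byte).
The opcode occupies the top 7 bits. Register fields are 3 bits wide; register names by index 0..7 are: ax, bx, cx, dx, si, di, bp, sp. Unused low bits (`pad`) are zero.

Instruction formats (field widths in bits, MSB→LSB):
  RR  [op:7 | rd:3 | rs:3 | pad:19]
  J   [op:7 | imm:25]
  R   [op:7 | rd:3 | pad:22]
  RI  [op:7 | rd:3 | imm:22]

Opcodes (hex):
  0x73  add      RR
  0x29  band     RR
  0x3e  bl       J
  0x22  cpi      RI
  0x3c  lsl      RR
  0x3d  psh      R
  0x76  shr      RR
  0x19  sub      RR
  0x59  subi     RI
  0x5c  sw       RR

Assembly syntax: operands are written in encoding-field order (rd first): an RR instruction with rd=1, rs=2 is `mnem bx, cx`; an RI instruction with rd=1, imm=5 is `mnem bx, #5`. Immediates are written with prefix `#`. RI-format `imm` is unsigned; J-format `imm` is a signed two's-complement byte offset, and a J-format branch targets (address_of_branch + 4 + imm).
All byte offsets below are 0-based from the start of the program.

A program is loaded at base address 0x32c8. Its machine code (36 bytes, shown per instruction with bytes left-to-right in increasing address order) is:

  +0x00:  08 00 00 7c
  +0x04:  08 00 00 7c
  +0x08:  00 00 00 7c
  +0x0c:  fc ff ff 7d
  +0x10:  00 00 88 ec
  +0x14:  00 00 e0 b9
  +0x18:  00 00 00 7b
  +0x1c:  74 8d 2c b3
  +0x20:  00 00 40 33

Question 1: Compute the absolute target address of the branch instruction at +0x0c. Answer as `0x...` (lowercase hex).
off 0x0c: read fc ff ff 7d as little → 0x7dfffffc
  top 7b → 0x3e → bl [J]
  imm: (w>>0)&0x1ffffff=0x1fffffc (s25→-4) → #-4
  target = base 0x32c8 + off 0x0c + 4 + imm -4 = 0x32d4

0x32d4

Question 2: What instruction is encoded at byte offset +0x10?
shr cx, bx

@+10  little-endian(00 00 88 ec) = 0xec880000
  top 7b → 0x76 → shr [RR]
  [24:22] rd=2 = cx
  [21:19] rs=1 = bx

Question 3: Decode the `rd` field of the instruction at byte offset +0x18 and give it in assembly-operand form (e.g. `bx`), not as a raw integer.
@+18  little-endian(00 00 00 7b) = 0x7b000000
  op=0x7b000000>>25=0x3d ⇒ psh (R)
  rd@[24:22]=0x4 ⇒ si

si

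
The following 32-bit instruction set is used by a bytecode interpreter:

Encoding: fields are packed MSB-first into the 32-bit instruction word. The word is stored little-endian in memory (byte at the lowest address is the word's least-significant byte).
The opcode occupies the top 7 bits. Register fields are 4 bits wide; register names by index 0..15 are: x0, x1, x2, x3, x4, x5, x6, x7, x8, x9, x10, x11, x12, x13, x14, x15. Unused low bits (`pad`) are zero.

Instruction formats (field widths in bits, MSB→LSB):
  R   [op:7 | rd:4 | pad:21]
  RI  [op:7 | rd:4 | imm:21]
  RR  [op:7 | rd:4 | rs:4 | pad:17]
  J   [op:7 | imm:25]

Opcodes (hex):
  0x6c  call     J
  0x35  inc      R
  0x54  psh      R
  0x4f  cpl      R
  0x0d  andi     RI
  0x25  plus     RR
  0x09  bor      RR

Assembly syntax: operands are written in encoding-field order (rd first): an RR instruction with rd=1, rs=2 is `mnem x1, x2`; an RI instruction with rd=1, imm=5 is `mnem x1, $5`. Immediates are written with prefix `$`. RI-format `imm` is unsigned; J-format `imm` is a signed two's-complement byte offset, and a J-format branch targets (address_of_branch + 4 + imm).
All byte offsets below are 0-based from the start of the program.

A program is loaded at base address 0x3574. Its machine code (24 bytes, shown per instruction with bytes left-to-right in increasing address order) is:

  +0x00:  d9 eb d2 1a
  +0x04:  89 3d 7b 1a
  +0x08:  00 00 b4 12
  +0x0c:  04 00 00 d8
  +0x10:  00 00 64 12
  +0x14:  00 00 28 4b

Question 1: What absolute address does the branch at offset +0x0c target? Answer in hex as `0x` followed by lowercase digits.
+0x0c: 04 00 00 d8 ⇒ word 0xd8000004 (little)
  opcode bits[31:25]=0x6c: call/J
  [24:0] imm=4 = $4
  target = base 0x3574 + off 0x0c + 4 + imm 4 = 0x3588

0x3588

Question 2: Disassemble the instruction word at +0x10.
bor x3, x2

[10] 00 00 64 12 → 0x12640000
  op=0x12640000>>25=0x9 ⇒ bor (RR)
  [24:21] rd=3 = x3
  [20:17] rs=2 = x2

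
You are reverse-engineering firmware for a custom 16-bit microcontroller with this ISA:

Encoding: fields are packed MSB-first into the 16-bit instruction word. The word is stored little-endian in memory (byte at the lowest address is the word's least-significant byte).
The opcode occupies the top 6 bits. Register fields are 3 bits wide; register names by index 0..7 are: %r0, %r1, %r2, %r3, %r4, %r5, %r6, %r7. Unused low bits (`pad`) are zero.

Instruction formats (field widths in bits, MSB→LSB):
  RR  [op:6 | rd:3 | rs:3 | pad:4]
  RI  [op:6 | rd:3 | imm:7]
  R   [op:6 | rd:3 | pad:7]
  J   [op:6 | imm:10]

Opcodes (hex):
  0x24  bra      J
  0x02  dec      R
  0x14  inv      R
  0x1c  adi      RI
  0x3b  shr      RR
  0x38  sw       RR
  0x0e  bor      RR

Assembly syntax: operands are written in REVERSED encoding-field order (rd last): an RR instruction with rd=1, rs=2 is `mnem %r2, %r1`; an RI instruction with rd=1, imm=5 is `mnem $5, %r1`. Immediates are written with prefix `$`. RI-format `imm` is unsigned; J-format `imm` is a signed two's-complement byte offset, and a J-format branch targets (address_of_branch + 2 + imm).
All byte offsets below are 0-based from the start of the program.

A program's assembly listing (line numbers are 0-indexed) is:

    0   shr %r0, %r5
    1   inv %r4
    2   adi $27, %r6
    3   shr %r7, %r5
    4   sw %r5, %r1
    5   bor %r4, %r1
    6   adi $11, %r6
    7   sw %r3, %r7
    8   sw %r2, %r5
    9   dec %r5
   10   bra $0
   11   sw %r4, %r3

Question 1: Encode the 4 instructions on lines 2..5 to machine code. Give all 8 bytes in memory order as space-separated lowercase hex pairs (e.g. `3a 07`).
1b 73 f0 ee d0 e0 c0 38

L2: adi op=0x1c:6|rd=6:3|imm=27:7 ⇒ 0x731b ⇒ little 1b 73
L3: shr op=0x3b:6|rd=5:3|rs=7:3|pad=0:4 ⇒ 0xeef0 ⇒ little f0 ee
L4: sw op=0x38:6|rd=1:3|rs=5:3|pad=0:4 ⇒ 0xe0d0 ⇒ little d0 e0
L5: bor op=0xe:6|rd=1:3|rs=4:3|pad=0:4 ⇒ 0x38c0 ⇒ little c0 38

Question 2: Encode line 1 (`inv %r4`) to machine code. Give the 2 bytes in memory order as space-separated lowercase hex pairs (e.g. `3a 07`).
00 52

1. inv fields op=0x14:6|rd=4:3|pad=0:7 → word 5200h → 00 52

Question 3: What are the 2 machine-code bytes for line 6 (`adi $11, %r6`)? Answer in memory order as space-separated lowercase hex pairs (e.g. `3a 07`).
0b 73

6. adi fields op=0x1c:6|rd=6:3|imm=11:7 → word 730bh → 0b 73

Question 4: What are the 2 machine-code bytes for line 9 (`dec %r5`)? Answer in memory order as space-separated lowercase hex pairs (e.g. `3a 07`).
80 0a

9. dec fields op=0x2:6|rd=5:3|pad=0:7 → word 0a80h → 80 0a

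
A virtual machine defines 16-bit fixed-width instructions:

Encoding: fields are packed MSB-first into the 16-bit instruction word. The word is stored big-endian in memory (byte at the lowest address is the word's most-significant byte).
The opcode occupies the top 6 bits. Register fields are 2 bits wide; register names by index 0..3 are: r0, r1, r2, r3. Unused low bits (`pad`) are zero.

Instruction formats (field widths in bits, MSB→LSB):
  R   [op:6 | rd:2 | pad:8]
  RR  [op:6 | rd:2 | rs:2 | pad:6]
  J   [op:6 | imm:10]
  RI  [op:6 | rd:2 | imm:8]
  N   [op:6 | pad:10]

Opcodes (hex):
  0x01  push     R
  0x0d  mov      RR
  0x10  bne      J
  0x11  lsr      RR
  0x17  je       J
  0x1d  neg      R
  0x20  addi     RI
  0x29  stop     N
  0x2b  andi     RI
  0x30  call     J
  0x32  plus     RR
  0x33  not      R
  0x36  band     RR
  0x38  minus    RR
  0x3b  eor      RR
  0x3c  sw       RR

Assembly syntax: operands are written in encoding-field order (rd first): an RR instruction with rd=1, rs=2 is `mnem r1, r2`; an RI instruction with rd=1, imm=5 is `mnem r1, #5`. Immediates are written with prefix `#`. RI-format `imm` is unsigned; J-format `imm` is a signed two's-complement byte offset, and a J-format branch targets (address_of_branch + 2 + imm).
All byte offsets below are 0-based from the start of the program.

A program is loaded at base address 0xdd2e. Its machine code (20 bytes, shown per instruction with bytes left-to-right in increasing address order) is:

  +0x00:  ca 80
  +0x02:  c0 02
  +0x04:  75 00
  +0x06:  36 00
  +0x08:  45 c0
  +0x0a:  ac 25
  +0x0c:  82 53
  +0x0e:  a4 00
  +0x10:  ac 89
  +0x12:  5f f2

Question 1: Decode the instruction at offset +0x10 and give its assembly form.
[10] ac 89 → 0xac89
  op=0xac89>>10=0x2b ⇒ andi (RI)
  [9:8] rd=0 = r0
  [7:0] imm=137 = #137

andi r0, #137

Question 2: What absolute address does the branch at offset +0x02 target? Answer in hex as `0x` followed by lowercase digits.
+0x02: c0 02 ⇒ word 0xc002 (big)
  opcode bits[15:10]=0x30: call/J
  imm@[9:0]=0x2 ⇒ #2
  target = base 0xdd2e + off 0x02 + 2 + imm 2 = 0xdd34

0xdd34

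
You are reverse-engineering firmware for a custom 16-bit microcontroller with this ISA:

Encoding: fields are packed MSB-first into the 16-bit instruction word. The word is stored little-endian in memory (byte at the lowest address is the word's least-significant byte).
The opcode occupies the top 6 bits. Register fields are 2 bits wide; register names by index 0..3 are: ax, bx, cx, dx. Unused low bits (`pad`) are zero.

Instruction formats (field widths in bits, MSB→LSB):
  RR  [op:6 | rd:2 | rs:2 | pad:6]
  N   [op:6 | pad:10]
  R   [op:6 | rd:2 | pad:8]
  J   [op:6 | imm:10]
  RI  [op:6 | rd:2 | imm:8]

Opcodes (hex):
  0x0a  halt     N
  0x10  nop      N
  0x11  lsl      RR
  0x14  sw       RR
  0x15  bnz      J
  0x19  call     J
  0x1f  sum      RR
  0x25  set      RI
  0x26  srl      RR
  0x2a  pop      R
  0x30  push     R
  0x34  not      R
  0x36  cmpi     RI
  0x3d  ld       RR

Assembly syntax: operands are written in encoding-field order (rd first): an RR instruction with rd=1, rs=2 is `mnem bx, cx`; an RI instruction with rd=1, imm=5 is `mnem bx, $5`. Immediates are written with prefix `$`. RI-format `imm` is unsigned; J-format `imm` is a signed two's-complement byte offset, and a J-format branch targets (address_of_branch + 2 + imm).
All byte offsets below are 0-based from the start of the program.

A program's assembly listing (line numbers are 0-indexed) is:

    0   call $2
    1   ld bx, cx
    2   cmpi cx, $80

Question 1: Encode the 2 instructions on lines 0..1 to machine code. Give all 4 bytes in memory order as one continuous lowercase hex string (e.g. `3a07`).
026480f5

L0: call op=0x19:6|imm=2:10 ⇒ 0x6402 ⇒ little 02 64
L1: ld op=0x3d:6|rd=1:2|rs=2:2|pad=0:6 ⇒ 0xf580 ⇒ little 80 f5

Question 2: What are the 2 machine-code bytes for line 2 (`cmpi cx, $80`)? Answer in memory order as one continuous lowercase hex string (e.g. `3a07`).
L2: cmpi op=0x36:6|rd=2:2|imm=80:8 ⇒ 0xda50 ⇒ little 50 da

50da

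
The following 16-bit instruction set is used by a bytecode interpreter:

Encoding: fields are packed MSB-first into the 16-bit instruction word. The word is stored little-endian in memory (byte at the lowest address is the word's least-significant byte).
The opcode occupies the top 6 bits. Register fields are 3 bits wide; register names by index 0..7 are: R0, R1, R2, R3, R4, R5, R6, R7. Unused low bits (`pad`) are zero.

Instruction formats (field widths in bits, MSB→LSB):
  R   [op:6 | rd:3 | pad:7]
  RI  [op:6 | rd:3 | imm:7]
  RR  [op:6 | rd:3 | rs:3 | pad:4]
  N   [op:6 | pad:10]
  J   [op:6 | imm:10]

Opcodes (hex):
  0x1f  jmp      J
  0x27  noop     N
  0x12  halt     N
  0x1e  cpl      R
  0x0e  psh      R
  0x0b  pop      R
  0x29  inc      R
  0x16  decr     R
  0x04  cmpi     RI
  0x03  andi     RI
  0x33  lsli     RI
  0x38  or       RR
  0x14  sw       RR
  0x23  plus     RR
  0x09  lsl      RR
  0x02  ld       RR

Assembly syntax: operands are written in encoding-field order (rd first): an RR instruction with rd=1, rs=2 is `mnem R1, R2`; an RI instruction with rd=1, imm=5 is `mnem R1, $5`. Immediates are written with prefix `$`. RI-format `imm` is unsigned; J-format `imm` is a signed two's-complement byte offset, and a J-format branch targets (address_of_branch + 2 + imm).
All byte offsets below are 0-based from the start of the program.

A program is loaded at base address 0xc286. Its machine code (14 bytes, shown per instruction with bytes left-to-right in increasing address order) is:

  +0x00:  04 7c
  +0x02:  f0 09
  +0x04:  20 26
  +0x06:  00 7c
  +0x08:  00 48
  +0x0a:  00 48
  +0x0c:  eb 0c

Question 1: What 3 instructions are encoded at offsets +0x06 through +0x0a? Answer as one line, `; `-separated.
[06] 00 7c → 0x7c00
  top 6b → 0x1f → jmp [J]
  [9:0] imm=0 = $0
[08] 00 48 → 0x4800
  top 6b → 0x12 → halt [N]
[0a] 00 48 → 0x4800
  top 6b → 0x12 → halt [N]

jmp $0; halt; halt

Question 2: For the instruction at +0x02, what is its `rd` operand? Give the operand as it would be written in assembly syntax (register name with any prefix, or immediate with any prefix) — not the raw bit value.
off 0x02: read f0 09 as little → 0x09f0
  top 6b → 0x2 → ld [RR]
  rd@[9:7]=0x3 ⇒ R3
  rs@[6:4]=0x7 ⇒ R7

R3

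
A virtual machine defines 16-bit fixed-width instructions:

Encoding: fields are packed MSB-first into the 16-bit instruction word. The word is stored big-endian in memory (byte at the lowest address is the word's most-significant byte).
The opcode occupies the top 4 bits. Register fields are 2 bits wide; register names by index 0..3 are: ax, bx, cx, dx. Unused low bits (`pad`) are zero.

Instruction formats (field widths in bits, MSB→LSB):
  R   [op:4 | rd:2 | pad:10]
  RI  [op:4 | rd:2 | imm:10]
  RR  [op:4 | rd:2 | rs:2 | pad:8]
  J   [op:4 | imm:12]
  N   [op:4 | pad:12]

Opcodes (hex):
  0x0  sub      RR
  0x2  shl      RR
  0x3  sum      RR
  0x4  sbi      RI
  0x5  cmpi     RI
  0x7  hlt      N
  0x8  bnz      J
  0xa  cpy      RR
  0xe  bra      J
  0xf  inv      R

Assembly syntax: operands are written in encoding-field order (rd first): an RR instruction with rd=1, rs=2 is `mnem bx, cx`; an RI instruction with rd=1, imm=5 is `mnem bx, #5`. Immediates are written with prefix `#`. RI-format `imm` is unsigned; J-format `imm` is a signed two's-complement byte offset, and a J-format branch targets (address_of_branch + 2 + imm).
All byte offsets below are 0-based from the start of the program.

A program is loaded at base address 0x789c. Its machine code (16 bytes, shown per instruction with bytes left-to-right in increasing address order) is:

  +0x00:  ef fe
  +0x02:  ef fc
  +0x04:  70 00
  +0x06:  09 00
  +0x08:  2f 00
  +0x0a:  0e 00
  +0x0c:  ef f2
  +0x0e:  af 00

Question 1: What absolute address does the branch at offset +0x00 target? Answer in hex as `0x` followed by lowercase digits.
0x789c

@+00  big-endian(ef fe) = 0xeffe
  opcode bits[15:12]=0xe: bra/J
  imm@[11:0]=0xffe (s12→-2) ⇒ #-2
  target = base 0x789c + off 0x00 + 2 + imm -2 = 0x789c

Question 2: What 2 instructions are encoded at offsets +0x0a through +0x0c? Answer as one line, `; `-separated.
sub dx, cx; bra #-14

[0a] 0e 00 → 0x0e00
  top 4b → 0x0 → sub [RR]
  rd@[11:10]=0x3 ⇒ dx
  rs@[9:8]=0x2 ⇒ cx
[0c] ef f2 → 0xeff2
  top 4b → 0xe → bra [J]
  imm@[11:0]=0xff2 (s12→-14) ⇒ #-14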